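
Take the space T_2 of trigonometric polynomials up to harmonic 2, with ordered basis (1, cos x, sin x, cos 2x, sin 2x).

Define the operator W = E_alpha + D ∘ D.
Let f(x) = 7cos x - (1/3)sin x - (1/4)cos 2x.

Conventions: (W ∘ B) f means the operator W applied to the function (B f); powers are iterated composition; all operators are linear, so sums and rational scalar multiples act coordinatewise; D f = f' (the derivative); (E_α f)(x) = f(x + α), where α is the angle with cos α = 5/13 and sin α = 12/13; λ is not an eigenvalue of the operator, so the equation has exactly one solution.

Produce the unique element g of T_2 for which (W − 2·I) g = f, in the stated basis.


write g with unknown coordinates in the stated basis and equate coefficients in (W − 2·I) g = f
solving from the highest basis element down gives g = -(117/50)cos x + (143/150)sin x + (1133/30724)cos 2x - (30/7681)sin 2x
check: W g = (58/25)cos x + (118/75)sin x - (5415/30724)cos 2x - (60/7681)sin 2x
so W g − 2·g = 7cos x - (1/3)sin x - (1/4)cos 2x = f ✓

the image equals g(x) = -(117/50)cos x + (143/150)sin x + (1133/30724)cos 2x - (30/7681)sin 2x


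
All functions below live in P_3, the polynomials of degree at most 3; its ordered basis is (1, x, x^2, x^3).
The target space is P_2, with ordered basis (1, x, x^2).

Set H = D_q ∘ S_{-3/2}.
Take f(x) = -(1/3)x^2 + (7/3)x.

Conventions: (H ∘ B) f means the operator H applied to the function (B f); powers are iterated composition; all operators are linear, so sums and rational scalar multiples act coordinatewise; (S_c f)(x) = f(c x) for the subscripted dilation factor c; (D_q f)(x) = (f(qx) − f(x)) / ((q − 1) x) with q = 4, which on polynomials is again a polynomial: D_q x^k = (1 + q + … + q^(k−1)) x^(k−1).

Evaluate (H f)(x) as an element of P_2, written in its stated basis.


S_{-3/2} f = -(3/4)x^2 - (7/2)x
D_q S_{-3/2} f = -(15/4)x - 7/2

the image equals g(x) = -(15/4)x - 7/2


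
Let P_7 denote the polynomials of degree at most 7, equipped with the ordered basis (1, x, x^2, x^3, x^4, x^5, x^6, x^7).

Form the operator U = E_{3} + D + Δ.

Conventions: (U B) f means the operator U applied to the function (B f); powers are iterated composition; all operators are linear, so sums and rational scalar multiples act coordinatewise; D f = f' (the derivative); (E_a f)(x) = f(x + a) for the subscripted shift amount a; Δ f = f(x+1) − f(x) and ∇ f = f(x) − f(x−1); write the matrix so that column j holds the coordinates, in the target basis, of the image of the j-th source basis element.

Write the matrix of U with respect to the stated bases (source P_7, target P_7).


image of 1: 1
image of x: x + 5
image of x^2: x^2 + 10x + 10
image of x^3: x^3 + 15x^2 + 30x + 28
image of x^4: x^4 + 20x^3 + 60x^2 + 112x + 82
image of x^5: x^5 + 25x^4 + 100x^3 + 280x^2 + 410x + 244
image of x^6: x^6 + 30x^5 + 150x^4 + 560x^3 + 1230x^2 + 1464x + 730
image of x^7: x^7 + 35x^6 + 210x^5 + 980x^4 + 2870x^3 + 5124x^2 + 5110x + 2188
each image's coordinates form column j of the matrix

the matrix is [[1, 5, 10, 28, 82, 244, 730, 2188]; [0, 1, 10, 30, 112, 410, 1464, 5110]; [0, 0, 1, 15, 60, 280, 1230, 5124]; [0, 0, 0, 1, 20, 100, 560, 2870]; [0, 0, 0, 0, 1, 25, 150, 980]; [0, 0, 0, 0, 0, 1, 30, 210]; [0, 0, 0, 0, 0, 0, 1, 35]; [0, 0, 0, 0, 0, 0, 0, 1]] (rows listed top to bottom)


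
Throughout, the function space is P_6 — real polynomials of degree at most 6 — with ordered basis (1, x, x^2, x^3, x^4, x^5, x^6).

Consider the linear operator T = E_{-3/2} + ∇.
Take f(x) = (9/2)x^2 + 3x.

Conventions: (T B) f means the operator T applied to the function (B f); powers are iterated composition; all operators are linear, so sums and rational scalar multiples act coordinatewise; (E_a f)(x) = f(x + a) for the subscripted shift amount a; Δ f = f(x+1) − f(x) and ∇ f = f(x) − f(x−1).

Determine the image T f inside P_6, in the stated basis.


g(x) = (9/2)x^2 - (3/2)x + 33/8

E_{-3/2} f = (9/2)x^2 - (21/2)x + 45/8
∇ f = 9x - 3/2
(E_{-3/2} + ∇) f = (9/2)x^2 - (3/2)x + 33/8


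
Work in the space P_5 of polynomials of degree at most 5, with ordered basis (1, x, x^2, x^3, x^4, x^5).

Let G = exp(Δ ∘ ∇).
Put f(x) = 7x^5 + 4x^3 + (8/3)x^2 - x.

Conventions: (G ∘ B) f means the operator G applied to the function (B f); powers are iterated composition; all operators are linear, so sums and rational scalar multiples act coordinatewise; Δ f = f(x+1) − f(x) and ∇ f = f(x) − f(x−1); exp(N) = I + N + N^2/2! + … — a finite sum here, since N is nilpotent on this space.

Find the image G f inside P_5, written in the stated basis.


order-1 term: 140x^3 + 94x + 16/3
order-2 term: 420x
the series for exp(Δ ∘ ∇) f terminates at order 2
exp(Δ ∘ ∇) f = 7x^5 + 144x^3 + (8/3)x^2 + 513x + 16/3

the image equals g(x) = 7x^5 + 144x^3 + (8/3)x^2 + 513x + 16/3


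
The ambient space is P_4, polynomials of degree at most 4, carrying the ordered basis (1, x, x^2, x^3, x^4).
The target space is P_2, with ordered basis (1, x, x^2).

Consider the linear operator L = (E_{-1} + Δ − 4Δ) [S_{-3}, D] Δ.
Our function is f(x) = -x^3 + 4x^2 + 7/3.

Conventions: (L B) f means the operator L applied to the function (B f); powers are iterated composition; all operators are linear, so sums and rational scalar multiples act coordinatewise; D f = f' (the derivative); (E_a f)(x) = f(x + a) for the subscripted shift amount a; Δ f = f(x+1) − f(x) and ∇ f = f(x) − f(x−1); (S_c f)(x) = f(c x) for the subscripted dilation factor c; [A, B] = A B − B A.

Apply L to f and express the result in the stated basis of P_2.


the image equals g(x) = 72x - 268

Δ f = -3x^2 + 5x + 3
D Δ f = -6x + 5
S_{-3} D Δ f = 18x + 5
S_{-3} Δ f = -27x^2 - 15x + 3
D S_{-3} Δ f = -54x - 15
[S_{-3}, D] Δ f = 72x + 20
E_{-1} [S_{-3}, D] Δ f = 72x - 52
Δ [S_{-3}, D] Δ f = 72
Δ [S_{-3}, D] Δ f = 72
(-4Δ) [S_{-3}, D] Δ f = -288
(E_{-1} + Δ − 4Δ) [S_{-3}, D] Δ f = 72x - 268


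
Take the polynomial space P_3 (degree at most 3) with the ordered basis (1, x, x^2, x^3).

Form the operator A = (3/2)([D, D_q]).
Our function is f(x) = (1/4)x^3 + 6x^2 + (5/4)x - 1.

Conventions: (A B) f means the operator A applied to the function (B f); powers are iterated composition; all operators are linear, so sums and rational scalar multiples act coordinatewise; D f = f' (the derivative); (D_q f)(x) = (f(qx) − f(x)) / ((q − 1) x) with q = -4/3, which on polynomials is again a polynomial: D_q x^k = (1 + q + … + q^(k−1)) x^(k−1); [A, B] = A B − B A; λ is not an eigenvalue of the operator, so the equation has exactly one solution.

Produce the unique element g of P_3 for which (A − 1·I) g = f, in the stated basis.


write g with unknown coordinates in the stated basis and equate coefficients in (A − 1·I) g = f
solving from the highest basis element down gives g = -(1/4)x^3 - 6x^2 - (65/24)x + 22
check: A g = -(35/24)x + 21
so A g − 1·g = (1/4)x^3 + 6x^2 + (5/4)x - 1 = f ✓

g(x) = -(1/4)x^3 - 6x^2 - (65/24)x + 22


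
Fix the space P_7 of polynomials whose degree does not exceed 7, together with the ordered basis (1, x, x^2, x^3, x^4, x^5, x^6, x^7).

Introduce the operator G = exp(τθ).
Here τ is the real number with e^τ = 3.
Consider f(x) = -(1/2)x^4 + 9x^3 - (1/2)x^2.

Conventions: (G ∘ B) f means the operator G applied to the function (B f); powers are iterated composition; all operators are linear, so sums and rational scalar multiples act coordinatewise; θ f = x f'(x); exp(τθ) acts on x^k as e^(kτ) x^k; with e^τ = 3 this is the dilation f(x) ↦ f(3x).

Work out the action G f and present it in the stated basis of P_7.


the result is g(x) = -(81/2)x^4 + 243x^3 - (9/2)x^2

exp(τθ) x^k = e^(kτ) x^k; with e^τ = 3 this sends x^k to 3^k x^k
x^2 ↦ 9 x^2
x^3 ↦ 27 x^3
x^4 ↦ 81 x^4
applying this coordinatewise to f: exp(τθ) f = -(81/2)x^4 + 243x^3 - (9/2)x^2


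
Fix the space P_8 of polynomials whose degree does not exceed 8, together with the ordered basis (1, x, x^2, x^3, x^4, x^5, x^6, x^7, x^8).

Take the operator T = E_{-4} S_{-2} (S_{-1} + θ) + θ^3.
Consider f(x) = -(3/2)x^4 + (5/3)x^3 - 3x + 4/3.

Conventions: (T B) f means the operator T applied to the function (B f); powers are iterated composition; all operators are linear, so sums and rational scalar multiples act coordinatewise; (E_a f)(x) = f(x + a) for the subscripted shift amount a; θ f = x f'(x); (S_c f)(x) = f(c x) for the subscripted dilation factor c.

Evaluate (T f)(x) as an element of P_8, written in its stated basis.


g(x) = -216x^4 + (5815/3)x^3 - 11200x^2 + 29437x - 29012

S_{-1} f = -(3/2)x^4 - (5/3)x^3 + 3x + 4/3
θ f = -6x^4 + 5x^3 - 3x
(S_{-1} + θ) f = -(15/2)x^4 + (10/3)x^3 + 4/3
S_{-2} (S_{-1} + θ) f = -120x^4 - (80/3)x^3 + 4/3
E_{-4} S_{-2} (S_{-1} + θ) f = -120x^4 + (5680/3)x^3 - 11200x^2 + 29440x - 29012
θ f = -6x^4 + 5x^3 - 3x
θ θ f = -24x^4 + 15x^3 - 3x
θ θ θ f = -96x^4 + 45x^3 - 3x
(E_{-4} S_{-2} (S_{-1} + θ) + θ^3) f = -216x^4 + (5815/3)x^3 - 11200x^2 + 29437x - 29012


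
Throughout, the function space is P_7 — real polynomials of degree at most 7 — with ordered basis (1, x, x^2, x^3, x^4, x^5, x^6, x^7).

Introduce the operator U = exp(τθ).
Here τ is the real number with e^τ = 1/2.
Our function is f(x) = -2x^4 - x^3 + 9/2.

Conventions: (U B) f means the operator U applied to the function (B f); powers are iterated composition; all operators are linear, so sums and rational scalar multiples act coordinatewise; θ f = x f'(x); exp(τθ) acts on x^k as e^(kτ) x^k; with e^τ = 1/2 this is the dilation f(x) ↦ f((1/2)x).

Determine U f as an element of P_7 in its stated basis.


the result is g(x) = -(1/8)x^4 - (1/8)x^3 + 9/2

exp(τθ) x^k = e^(kτ) x^k; with e^τ = 1/2 this sends x^k to (1/2)^k x^k
x^3 ↦ 1/8 x^3
x^4 ↦ 1/16 x^4
applying this coordinatewise to f: exp(τθ) f = -(1/8)x^4 - (1/8)x^3 + 9/2


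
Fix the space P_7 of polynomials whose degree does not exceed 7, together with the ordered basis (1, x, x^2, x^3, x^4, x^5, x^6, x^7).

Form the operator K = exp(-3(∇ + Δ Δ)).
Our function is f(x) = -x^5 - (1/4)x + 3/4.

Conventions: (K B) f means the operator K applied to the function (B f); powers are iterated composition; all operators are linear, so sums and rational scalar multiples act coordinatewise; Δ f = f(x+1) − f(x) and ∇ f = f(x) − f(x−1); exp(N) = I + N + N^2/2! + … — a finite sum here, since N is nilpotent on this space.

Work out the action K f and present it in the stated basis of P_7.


order-1 term: 15x^4 + 30x^3 + 210x^2 + 195x + 375/4
order-2 term: -90x^3 - 270x^2 - 1395x - 1215
order-3 term: 270x^2 + 810x + 2295
order-4 term: -405x - 810
order-5 term: 243
the series for exp(-3(∇ + Δ Δ)) f terminates at order 5
exp(-3(∇ + Δ Δ)) f = -x^5 + 15x^4 - 60x^3 + 210x^2 - (3181/4)x + 1215/2

g(x) = -x^5 + 15x^4 - 60x^3 + 210x^2 - (3181/4)x + 1215/2


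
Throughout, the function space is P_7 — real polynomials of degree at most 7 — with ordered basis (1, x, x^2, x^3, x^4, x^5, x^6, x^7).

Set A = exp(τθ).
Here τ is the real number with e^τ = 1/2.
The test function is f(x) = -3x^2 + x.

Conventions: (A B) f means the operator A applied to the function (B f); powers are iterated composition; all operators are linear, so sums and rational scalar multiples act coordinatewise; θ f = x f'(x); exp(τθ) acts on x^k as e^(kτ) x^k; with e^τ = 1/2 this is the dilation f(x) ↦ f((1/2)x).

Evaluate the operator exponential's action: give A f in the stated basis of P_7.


exp(τθ) x^k = e^(kτ) x^k; with e^τ = 1/2 this sends x^k to (1/2)^k x^k
x ↦ 1/2 x
x^2 ↦ 1/4 x^2
applying this coordinatewise to f: exp(τθ) f = -(3/4)x^2 + (1/2)x

g(x) = -(3/4)x^2 + (1/2)x


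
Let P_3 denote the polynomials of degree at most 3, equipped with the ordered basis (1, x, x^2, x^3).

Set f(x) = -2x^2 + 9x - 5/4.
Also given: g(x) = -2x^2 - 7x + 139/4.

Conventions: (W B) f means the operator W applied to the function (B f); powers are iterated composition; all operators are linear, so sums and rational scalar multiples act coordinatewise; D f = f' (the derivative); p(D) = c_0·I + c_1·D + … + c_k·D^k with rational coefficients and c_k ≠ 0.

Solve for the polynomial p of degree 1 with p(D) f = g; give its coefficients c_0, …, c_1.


D^0 f = -2x^2 + 9x - 5/4
D^1 f = -4x + 9
matching coefficients of g against c_0 f + c_1 Df + … from the top degree down determines the c_i
solution: c_0 = 1, c_1 = 4

c_0 = 1, c_1 = 4


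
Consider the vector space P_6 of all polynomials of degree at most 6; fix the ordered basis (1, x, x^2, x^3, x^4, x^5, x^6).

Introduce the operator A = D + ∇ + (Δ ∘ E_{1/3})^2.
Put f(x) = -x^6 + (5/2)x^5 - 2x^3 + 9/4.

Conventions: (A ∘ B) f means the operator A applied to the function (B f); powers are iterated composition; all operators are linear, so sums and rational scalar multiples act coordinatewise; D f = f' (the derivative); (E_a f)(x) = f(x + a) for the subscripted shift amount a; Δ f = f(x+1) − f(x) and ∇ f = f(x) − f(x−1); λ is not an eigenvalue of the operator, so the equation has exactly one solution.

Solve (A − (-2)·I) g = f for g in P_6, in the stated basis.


write g with unknown coordinates in the stated basis and equate coefficients in (A − (-2)·I) g = f
solving from the highest basis element down gives g = -(1/2)x^6 + (17/4)x^5 - (35/2)x^4 + (411/4)x^3 - (1443/4)x^2 + (27107/36)x - 35695/36
check: A g = -6x^5 + 35x^4 - (415/2)x^3 + (1443/2)x^2 - (27107/18)x + 71471/36
so A g − (-2)·g = -x^6 + (5/2)x^5 - 2x^3 + 9/4 = f ✓

the result is g(x) = -(1/2)x^6 + (17/4)x^5 - (35/2)x^4 + (411/4)x^3 - (1443/4)x^2 + (27107/36)x - 35695/36


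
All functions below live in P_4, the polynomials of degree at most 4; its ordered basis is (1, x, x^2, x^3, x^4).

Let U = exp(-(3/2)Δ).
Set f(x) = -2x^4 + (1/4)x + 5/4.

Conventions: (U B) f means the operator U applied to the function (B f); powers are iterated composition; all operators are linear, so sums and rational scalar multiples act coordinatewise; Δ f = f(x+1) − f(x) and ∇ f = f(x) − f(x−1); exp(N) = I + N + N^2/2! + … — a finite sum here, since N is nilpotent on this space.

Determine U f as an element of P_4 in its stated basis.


order-1 term: 12x^3 + 18x^2 + 12x + 21/8
order-2 term: -27x^2 - 54x - 63/2
order-3 term: 27x + 81/2
order-4 term: -81/8
the series for exp(-(3/2)Δ) f terminates at order 4
exp(-(3/2)Δ) f = -2x^4 + 12x^3 - 9x^2 - (59/4)x + 11/4

the result is g(x) = -2x^4 + 12x^3 - 9x^2 - (59/4)x + 11/4


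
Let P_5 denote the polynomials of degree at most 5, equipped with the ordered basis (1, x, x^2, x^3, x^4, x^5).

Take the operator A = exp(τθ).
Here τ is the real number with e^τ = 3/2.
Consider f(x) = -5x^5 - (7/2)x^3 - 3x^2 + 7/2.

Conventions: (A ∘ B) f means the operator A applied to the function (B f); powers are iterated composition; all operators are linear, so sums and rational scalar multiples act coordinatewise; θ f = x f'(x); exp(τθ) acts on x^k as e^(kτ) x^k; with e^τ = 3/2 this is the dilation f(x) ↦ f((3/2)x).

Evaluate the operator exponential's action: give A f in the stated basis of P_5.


exp(τθ) x^k = e^(kτ) x^k; with e^τ = 3/2 this sends x^k to (3/2)^k x^k
x^2 ↦ 9/4 x^2
x^3 ↦ 27/8 x^3
x^5 ↦ 243/32 x^5
applying this coordinatewise to f: exp(τθ) f = -(1215/32)x^5 - (189/16)x^3 - (27/4)x^2 + 7/2

the result is g(x) = -(1215/32)x^5 - (189/16)x^3 - (27/4)x^2 + 7/2


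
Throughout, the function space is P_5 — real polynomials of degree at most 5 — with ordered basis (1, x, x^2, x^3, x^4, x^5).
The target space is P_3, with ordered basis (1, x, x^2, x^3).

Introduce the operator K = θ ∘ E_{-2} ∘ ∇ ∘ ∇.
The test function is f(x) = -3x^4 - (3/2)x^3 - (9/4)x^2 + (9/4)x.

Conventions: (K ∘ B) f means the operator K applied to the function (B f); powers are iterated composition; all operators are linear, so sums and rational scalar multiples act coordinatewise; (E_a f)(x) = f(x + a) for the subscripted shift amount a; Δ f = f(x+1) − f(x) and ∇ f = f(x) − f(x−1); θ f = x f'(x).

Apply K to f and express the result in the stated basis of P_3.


∇ f = -12x^3 + (27/2)x^2 - 12x + 6
∇ ∇ f = -36x^2 + 63x - 75/2
E_{-2} ∇ ∇ f = -36x^2 + 207x - 615/2
θ E_{-2} ∇ ∇ f = -72x^2 + 207x

the result is g(x) = -72x^2 + 207x


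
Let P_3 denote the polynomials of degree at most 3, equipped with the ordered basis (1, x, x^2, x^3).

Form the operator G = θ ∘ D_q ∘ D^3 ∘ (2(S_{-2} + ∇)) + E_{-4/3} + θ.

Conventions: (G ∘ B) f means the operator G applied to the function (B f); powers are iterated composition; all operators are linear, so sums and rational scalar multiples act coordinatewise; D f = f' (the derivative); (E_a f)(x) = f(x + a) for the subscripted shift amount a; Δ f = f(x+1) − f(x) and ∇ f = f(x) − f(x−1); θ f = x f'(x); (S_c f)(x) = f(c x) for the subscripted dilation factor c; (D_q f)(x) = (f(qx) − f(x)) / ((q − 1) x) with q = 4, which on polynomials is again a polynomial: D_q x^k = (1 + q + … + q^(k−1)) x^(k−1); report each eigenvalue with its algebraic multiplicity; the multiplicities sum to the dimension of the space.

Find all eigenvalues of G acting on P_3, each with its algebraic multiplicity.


image of 1: 1
image of x: 2x - 4/3
image of x^2: 3x^2 - (8/3)x + 16/9
image of x^3: 4x^3 - 4x^2 + (16/3)x - 64/27
the matrix is upper triangular; its diagonal is (1, 2, 3, 4)
for a triangular matrix the eigenvalues are the diagonal entries, with algebraic multiplicity their repetition count

λ = 1 (multiplicity 1), λ = 2 (multiplicity 1), λ = 3 (multiplicity 1), λ = 4 (multiplicity 1)


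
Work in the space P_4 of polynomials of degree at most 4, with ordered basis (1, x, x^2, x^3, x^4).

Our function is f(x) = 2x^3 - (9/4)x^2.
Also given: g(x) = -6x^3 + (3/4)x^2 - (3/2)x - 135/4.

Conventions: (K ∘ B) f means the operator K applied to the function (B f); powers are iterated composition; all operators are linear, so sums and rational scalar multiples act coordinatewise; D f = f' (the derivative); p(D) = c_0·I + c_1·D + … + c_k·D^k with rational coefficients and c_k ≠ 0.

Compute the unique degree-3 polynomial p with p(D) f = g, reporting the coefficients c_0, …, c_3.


c_0 = -3, c_1 = -1, c_2 = -1/2, c_3 = -3

D^0 f = 2x^3 - (9/4)x^2
D^1 f = 6x^2 - (9/2)x
D^2 f = 12x - 9/2
D^3 f = 12
matching coefficients of g against c_0 f + c_1 Df + … from the top degree down determines the c_i
solution: c_0 = -3, c_1 = -1, c_2 = -1/2, c_3 = -3


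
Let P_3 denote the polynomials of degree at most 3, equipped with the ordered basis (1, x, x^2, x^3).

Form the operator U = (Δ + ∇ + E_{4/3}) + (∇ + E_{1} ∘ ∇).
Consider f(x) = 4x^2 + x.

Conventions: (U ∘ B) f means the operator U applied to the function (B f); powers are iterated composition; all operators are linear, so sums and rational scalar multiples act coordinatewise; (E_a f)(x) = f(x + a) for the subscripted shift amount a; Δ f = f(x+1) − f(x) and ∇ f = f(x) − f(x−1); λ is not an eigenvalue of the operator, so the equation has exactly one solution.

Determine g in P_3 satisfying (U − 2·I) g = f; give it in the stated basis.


the result is g(x) = -4x^2 - (131/3)x - 240

write g with unknown coordinates in the stated basis and equate coefficients in (U − 2·I) g = f
solving from the highest basis element down gives g = -4x^2 - (131/3)x - 240
check: U g = -4x^2 - (259/3)x - 480
so U g − 2·g = 4x^2 + x = f ✓


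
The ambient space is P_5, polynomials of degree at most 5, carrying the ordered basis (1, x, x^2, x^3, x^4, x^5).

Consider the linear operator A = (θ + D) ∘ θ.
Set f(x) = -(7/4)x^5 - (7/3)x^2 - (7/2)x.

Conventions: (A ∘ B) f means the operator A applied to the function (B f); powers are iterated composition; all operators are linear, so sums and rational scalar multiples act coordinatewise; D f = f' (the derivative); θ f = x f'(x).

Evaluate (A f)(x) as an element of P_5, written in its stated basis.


the image equals g(x) = -(175/4)x^5 - (175/4)x^4 - (28/3)x^2 - (77/6)x - 7/2

θ f = -(35/4)x^5 - (14/3)x^2 - (7/2)x
θ θ f = -(175/4)x^5 - (28/3)x^2 - (7/2)x
D θ f = -(175/4)x^4 - (28/3)x - 7/2
(θ + D) θ f = -(175/4)x^5 - (175/4)x^4 - (28/3)x^2 - (77/6)x - 7/2


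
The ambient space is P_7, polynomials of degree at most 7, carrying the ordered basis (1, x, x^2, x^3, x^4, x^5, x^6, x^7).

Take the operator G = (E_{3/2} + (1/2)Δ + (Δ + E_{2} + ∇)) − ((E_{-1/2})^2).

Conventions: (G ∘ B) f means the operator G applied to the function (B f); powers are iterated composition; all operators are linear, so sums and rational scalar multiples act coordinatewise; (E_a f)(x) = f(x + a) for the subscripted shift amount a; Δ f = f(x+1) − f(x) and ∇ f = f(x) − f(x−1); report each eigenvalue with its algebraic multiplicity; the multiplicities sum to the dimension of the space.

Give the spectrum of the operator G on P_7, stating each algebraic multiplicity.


λ = 1 (multiplicity 8)

image of 1: 1
image of x: x + 7
image of x^2: x^2 + 14x + 23/4
image of x^3: x^3 + 21x^2 + (69/4)x + 119/8
image of x^4: x^4 + 28x^3 + (69/2)x^2 + (119/2)x + 329/16
image of x^5: x^5 + 35x^4 + (115/2)x^3 + (595/4)x^2 + (1645/16)x + 1379/32
image of x^6: x^6 + 42x^5 + (345/4)x^4 + (595/2)x^3 + (4935/16)x^2 + (4137/16)x + 4793/64
image of x^7: x^7 + 49x^6 + (483/4)x^5 + (4165/8)x^4 + (11515/16)x^3 + (28959/32)x^2 + (33551/64)x + 19019/128
the matrix is upper triangular; its diagonal is (1, 1, 1, 1, 1, 1, 1, 1)
for a triangular matrix the eigenvalues are the diagonal entries, with algebraic multiplicity their repetition count


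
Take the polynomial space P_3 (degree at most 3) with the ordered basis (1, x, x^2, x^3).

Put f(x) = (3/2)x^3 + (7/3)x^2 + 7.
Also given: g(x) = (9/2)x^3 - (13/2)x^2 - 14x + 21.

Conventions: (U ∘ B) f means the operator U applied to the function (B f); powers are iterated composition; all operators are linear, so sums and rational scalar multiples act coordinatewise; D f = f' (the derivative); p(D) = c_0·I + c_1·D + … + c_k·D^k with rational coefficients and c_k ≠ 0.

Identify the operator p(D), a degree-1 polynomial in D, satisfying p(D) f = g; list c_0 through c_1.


D^0 f = (3/2)x^3 + (7/3)x^2 + 7
D^1 f = (9/2)x^2 + (14/3)x
matching coefficients of g against c_0 f + c_1 Df + … from the top degree down determines the c_i
solution: c_0 = 3, c_1 = -3

c_0 = 3, c_1 = -3


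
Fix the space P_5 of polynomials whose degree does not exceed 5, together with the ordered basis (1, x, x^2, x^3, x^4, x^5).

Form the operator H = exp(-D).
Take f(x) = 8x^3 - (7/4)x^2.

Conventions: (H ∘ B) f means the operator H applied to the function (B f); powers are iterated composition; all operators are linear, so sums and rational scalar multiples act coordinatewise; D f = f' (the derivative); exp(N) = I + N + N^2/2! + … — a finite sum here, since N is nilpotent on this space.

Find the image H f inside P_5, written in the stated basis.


the result is g(x) = 8x^3 - (103/4)x^2 + (55/2)x - 39/4

order-1 term: -24x^2 + (7/2)x
order-2 term: 24x - 7/4
order-3 term: -8
the series for exp(-D) f terminates at order 3
exp(-D) f = 8x^3 - (103/4)x^2 + (55/2)x - 39/4


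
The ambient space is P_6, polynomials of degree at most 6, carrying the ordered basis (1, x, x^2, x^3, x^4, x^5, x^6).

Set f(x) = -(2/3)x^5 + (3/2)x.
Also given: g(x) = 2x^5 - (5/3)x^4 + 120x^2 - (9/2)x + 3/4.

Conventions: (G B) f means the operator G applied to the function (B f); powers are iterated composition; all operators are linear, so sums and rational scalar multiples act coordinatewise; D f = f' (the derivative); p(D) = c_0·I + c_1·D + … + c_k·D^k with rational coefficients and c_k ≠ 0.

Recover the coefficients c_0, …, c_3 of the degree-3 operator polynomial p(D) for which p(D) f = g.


D^0 f = -(2/3)x^5 + (3/2)x
D^1 f = -(10/3)x^4 + 3/2
D^2 f = -(40/3)x^3
D^3 f = -40x^2
matching coefficients of g against c_0 f + c_1 Df + … from the top degree down determines the c_i
solution: c_0 = -3, c_1 = 1/2, c_2 = 0, c_3 = -3

p(D) = -3·I + (1/2)·D − 3·D^3, i.e. c_0 = -3, c_1 = 1/2, c_2 = 0, c_3 = -3


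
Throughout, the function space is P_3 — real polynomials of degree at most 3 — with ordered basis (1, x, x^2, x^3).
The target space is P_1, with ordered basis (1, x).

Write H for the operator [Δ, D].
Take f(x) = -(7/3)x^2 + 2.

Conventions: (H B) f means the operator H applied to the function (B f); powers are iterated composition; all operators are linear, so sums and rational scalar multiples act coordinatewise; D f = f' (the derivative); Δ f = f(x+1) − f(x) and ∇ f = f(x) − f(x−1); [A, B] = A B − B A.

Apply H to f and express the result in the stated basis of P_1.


g(x) = 0

D f = -(14/3)x
Δ D f = -14/3
Δ f = -(14/3)x - 7/3
D Δ f = -14/3
[Δ, D] f = 0


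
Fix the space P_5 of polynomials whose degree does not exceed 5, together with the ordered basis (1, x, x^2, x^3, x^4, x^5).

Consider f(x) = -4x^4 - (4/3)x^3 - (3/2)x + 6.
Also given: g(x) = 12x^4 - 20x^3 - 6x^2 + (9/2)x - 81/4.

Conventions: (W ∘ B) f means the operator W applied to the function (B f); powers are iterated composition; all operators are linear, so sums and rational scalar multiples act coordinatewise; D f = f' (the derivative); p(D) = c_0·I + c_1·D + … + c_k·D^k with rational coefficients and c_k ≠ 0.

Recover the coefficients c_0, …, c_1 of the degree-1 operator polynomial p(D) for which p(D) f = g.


p(D) = -3·I + (3/2)·D, i.e. c_0 = -3, c_1 = 3/2

D^0 f = -4x^4 - (4/3)x^3 - (3/2)x + 6
D^1 f = -16x^3 - 4x^2 - 3/2
matching coefficients of g against c_0 f + c_1 Df + … from the top degree down determines the c_i
solution: c_0 = -3, c_1 = 3/2


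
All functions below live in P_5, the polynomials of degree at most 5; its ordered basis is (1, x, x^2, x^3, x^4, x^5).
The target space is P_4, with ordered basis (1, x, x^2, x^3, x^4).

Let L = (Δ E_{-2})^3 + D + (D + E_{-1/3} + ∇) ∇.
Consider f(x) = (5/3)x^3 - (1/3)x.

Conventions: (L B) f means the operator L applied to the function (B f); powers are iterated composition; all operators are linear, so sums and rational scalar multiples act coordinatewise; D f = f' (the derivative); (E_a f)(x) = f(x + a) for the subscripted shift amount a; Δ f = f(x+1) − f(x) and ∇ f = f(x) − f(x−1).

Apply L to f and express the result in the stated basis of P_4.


E_{-2} f = (5/3)x^3 - 10x^2 + (59/3)x - 38/3
Δ E_{-2} f = 5x^2 - 15x + 34/3
E_{-2} (Δ E_{-2}) f = 5x^2 - 35x + 184/3
Δ E_{-2} (Δ E_{-2}) f = 10x - 30
E_{-2} (Δ E_{-2}) (Δ E_{-2}) f = 10x - 50
Δ E_{-2} (Δ E_{-2}) (Δ E_{-2}) f = 10
D f = 5x^2 - 1/3
∇ f = 5x^2 - 5x + 4/3
D ∇ f = 10x - 5
E_{-1/3} ∇ f = 5x^2 - (25/3)x + 32/9
∇ ∇ f = 10x - 10
(D + E_{-1/3} + ∇) ∇ f = 5x^2 + (35/3)x - 103/9
((Δ E_{-2})^3 + D + (D + E_{-1/3} + ∇) ∇) f = 10x^2 + (35/3)x - 16/9

the result is g(x) = 10x^2 + (35/3)x - 16/9


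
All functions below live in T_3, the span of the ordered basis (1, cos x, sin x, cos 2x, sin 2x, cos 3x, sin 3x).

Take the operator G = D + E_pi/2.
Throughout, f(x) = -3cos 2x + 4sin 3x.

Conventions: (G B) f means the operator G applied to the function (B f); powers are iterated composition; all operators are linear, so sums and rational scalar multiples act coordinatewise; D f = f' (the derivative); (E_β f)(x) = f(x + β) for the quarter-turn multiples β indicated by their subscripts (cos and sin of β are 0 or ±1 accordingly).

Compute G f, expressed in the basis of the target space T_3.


D f = 6sin 2x + 12cos 3x
E_pi/2 f = 3cos 2x - 4cos 3x
(D + E_pi/2) f = 3cos 2x + 6sin 2x + 8cos 3x

the result is g(x) = 3cos 2x + 6sin 2x + 8cos 3x


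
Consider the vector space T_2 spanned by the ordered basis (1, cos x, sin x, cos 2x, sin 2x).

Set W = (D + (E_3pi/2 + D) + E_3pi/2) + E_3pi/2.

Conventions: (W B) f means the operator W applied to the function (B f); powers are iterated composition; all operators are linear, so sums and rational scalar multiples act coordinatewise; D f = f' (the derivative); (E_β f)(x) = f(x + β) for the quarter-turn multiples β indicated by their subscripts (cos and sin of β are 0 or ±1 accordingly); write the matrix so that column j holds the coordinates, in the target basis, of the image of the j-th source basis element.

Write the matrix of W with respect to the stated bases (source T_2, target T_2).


image of 1: 3
image of cos x: sin x
image of sin x: -cos x
image of cos 2x: -3cos 2x - 4sin 2x
image of sin 2x: 4cos 2x - 3sin 2x
each image's coordinates form column j of the matrix

the matrix is [[3, 0, 0, 0, 0]; [0, 0, -1, 0, 0]; [0, 1, 0, 0, 0]; [0, 0, 0, -3, 4]; [0, 0, 0, -4, -3]] (rows listed top to bottom)


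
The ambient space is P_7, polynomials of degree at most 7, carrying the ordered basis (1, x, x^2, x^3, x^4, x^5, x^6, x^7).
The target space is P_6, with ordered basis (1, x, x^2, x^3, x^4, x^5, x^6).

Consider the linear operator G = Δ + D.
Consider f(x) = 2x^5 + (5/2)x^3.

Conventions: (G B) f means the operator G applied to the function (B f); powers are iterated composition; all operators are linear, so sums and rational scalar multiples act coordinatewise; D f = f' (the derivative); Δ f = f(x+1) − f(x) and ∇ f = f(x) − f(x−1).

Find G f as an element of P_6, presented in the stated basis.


Δ f = 10x^4 + 20x^3 + (55/2)x^2 + (35/2)x + 9/2
D f = 10x^4 + (15/2)x^2
(Δ + D) f = 20x^4 + 20x^3 + 35x^2 + (35/2)x + 9/2

the image equals g(x) = 20x^4 + 20x^3 + 35x^2 + (35/2)x + 9/2


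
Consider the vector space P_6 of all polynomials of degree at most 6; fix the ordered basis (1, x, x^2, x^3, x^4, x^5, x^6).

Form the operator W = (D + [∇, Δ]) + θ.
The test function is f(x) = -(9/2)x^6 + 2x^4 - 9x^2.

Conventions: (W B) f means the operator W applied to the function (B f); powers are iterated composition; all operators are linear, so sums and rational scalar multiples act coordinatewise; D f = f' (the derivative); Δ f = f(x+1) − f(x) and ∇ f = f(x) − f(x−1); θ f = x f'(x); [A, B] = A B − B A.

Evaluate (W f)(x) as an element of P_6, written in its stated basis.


the image equals g(x) = -27x^6 - 27x^5 + 8x^4 + 8x^3 - 18x^2 - 18x

D f = -27x^5 + 8x^3 - 18x
Δ f = -27x^5 - (135/2)x^4 - 82x^3 - (111/2)x^2 - 37x - 23/2
∇ Δ f = -135x^4 - 111x^2 - 23
∇ f = -27x^5 + (135/2)x^4 - 82x^3 + (111/2)x^2 - 37x + 23/2
Δ ∇ f = -135x^4 - 111x^2 - 23
[∇, Δ] f = 0
(D + [∇, Δ]) f = -27x^5 + 8x^3 - 18x
θ f = -27x^6 + 8x^4 - 18x^2
((D + [∇, Δ]) + θ) f = -27x^6 - 27x^5 + 8x^4 + 8x^3 - 18x^2 - 18x


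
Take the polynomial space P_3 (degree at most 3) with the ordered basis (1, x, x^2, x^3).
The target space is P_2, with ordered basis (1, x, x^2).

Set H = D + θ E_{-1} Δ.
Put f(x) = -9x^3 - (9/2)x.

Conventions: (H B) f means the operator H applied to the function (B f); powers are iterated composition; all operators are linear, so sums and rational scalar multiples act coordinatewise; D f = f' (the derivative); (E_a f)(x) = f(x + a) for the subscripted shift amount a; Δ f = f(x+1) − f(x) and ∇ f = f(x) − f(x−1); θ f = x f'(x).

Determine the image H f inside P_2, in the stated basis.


the result is g(x) = -81x^2 + 27x - 9/2

D f = -27x^2 - 9/2
Δ f = -27x^2 - 27x - 27/2
E_{-1} Δ f = -27x^2 + 27x - 27/2
θ E_{-1} Δ f = -54x^2 + 27x
(D + θ E_{-1} Δ) f = -81x^2 + 27x - 9/2


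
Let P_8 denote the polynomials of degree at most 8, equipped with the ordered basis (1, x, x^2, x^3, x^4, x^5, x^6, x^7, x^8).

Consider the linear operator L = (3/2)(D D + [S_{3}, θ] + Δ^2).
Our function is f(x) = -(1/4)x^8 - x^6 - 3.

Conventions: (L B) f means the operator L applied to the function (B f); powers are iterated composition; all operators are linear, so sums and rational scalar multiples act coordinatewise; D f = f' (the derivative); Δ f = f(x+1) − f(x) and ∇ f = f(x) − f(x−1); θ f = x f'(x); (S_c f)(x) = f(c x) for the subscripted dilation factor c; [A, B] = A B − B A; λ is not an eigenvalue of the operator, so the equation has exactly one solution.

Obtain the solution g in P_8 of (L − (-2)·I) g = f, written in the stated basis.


write g with unknown coordinates in the stated basis and equate coefficients in (L − (-2)·I) g = f
solving from the highest basis element down gives g = -(1/8)x^8 + 10x^6 + (63/2)x^5 - (2865/8)x^4 - (3375/2)x^3 + (7233/2)x^2 + (37449/2)x - 5175/8
check: L g = -21x^6 - 63x^5 + (2865/4)x^4 + 3375x^3 - 7233x^2 - 37449x + 5163/4
so L g − (-2)·g = -(1/4)x^8 - x^6 - 3 = f ✓

g(x) = -(1/8)x^8 + 10x^6 + (63/2)x^5 - (2865/8)x^4 - (3375/2)x^3 + (7233/2)x^2 + (37449/2)x - 5175/8


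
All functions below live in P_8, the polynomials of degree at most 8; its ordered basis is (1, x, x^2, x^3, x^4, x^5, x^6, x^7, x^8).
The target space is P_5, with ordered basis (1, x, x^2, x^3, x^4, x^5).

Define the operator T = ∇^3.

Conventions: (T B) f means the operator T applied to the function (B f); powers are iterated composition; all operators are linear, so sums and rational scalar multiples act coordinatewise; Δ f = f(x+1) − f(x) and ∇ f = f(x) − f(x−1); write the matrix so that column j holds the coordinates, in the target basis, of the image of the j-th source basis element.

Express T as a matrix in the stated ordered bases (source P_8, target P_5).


the matrix is [[0, 0, 0, 6, -36, 150, -540, 1806, -5796]; [0, 0, 0, 0, 24, -180, 900, -3780, 14448]; [0, 0, 0, 0, 0, 60, -540, 3150, -15120]; [0, 0, 0, 0, 0, 0, 120, -1260, 8400]; [0, 0, 0, 0, 0, 0, 0, 210, -2520]; [0, 0, 0, 0, 0, 0, 0, 0, 336]] (rows listed top to bottom)

image of 1: 0
image of x: 0
image of x^2: 0
image of x^3: 6
image of x^4: 24x - 36
image of x^5: 60x^2 - 180x + 150
image of x^6: 120x^3 - 540x^2 + 900x - 540
image of x^7: 210x^4 - 1260x^3 + 3150x^2 - 3780x + 1806
image of x^8: 336x^5 - 2520x^4 + 8400x^3 - 15120x^2 + 14448x - 5796
each image's coordinates form column j of the matrix


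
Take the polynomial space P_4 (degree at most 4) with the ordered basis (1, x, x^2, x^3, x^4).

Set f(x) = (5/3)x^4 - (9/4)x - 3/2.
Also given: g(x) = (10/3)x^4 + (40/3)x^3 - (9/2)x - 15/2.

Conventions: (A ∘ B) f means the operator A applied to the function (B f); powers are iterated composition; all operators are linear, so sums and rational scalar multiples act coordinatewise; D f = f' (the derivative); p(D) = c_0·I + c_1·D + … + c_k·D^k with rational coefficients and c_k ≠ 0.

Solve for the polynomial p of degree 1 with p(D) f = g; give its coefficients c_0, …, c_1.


D^0 f = (5/3)x^4 - (9/4)x - 3/2
D^1 f = (20/3)x^3 - 9/4
matching coefficients of g against c_0 f + c_1 Df + … from the top degree down determines the c_i
solution: c_0 = 2, c_1 = 2

p(D) = 2·I + 2·D, i.e. c_0 = 2, c_1 = 2


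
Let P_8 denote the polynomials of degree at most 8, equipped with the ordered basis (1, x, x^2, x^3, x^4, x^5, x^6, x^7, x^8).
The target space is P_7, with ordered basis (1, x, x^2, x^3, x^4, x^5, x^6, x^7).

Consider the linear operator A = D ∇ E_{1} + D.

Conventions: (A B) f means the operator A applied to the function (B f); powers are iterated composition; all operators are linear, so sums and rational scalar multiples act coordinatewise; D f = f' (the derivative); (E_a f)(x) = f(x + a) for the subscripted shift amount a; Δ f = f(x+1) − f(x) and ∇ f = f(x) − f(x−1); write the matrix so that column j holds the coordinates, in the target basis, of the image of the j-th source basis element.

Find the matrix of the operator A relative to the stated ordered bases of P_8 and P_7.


image of 1: 0
image of x: 1
image of x^2: 2x + 2
image of x^3: 3x^2 + 6x + 3
image of x^4: 4x^3 + 12x^2 + 12x + 4
image of x^5: 5x^4 + 20x^3 + 30x^2 + 20x + 5
image of x^6: 6x^5 + 30x^4 + 60x^3 + 60x^2 + 30x + 6
image of x^7: 7x^6 + 42x^5 + 105x^4 + 140x^3 + 105x^2 + 42x + 7
image of x^8: 8x^7 + 56x^6 + 168x^5 + 280x^4 + 280x^3 + 168x^2 + 56x + 8
each image's coordinates form column j of the matrix

the matrix is [[0, 1, 2, 3, 4, 5, 6, 7, 8]; [0, 0, 2, 6, 12, 20, 30, 42, 56]; [0, 0, 0, 3, 12, 30, 60, 105, 168]; [0, 0, 0, 0, 4, 20, 60, 140, 280]; [0, 0, 0, 0, 0, 5, 30, 105, 280]; [0, 0, 0, 0, 0, 0, 6, 42, 168]; [0, 0, 0, 0, 0, 0, 0, 7, 56]; [0, 0, 0, 0, 0, 0, 0, 0, 8]] (rows listed top to bottom)


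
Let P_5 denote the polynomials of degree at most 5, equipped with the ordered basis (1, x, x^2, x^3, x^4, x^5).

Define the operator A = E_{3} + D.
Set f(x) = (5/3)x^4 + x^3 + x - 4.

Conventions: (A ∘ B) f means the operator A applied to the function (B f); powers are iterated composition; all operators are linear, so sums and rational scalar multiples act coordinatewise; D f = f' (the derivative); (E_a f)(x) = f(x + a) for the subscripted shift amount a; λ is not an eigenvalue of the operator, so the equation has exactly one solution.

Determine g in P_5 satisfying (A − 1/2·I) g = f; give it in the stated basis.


write g with unknown coordinates in the stated basis and equate coefficients in (A − 1/2·I) g = f
solving from the highest basis element down gives g = (10/3)x^4 - (314/3)x^3 + 2152x^2 - 29498x + 202352
check: A g = (10/3)x^4 - (154/3)x^3 + 1076x^2 - 14748x + 101172
so A g − 1/2·g = (5/3)x^4 + x^3 + x - 4 = f ✓

g(x) = (10/3)x^4 - (314/3)x^3 + 2152x^2 - 29498x + 202352


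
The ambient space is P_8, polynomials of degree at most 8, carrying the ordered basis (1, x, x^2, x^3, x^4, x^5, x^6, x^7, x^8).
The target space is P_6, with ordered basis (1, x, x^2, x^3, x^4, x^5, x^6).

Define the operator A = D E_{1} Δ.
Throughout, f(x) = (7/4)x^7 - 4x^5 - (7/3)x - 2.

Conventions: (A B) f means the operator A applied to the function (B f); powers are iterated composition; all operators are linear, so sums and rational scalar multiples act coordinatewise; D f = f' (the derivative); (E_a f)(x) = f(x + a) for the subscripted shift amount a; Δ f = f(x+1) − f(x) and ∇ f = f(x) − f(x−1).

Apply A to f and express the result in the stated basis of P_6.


Δ f = (49/4)x^6 + (147/4)x^5 + (165/4)x^4 + (85/4)x^3 - (13/4)x^2 - (31/4)x - 55/12
E_{1} Δ f = (49/4)x^6 + (441/4)x^5 + (1635/4)x^4 + (3195/4)x^3 + (3437/4)x^2 + (1887/4)x + 1151/12
D E_{1} Δ f = (147/2)x^5 + (2205/4)x^4 + 1635x^3 + (9585/4)x^2 + (3437/2)x + 1887/4

g(x) = (147/2)x^5 + (2205/4)x^4 + 1635x^3 + (9585/4)x^2 + (3437/2)x + 1887/4


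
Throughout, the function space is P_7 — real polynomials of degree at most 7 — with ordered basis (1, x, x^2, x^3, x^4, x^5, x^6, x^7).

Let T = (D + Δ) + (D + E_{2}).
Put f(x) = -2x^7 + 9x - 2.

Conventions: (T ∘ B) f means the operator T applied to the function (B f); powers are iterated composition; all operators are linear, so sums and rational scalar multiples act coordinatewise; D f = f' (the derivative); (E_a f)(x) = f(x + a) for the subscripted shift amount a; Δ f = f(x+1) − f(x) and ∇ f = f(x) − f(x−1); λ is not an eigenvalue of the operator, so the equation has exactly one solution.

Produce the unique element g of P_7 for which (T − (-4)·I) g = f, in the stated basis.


write g with unknown coordinates in the stated basis and equate coefficients in (T − (-4)·I) g = f
solving from the highest basis element down gives g = -(2/5)x^7 + (14/5)x^6 - (42/5)x^5 + (126/5)x^4 - 70x^3 + (3066/25)x^2 - (733/5)x + 2331/25
check: T g = -(2/5)x^7 - (56/5)x^6 + (168/5)x^5 - (504/5)x^4 + 280x^3 - (12264/25)x^2 + (2977/5)x - 9374/25
so T g − (-4)·g = -2x^7 + 9x - 2 = f ✓

g(x) = -(2/5)x^7 + (14/5)x^6 - (42/5)x^5 + (126/5)x^4 - 70x^3 + (3066/25)x^2 - (733/5)x + 2331/25


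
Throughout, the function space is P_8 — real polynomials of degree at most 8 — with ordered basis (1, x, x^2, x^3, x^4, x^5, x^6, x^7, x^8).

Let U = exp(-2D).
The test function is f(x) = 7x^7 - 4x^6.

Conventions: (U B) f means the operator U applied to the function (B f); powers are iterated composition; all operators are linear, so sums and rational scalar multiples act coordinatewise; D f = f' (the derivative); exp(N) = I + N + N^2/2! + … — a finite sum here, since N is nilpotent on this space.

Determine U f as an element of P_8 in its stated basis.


the result is g(x) = 7x^7 - 102x^6 + 636x^5 - 2200x^4 + 4560x^3 - 5664x^2 + 3904x - 1152

order-1 term: -98x^6 + 48x^5
order-2 term: 588x^5 - 240x^4
order-3 term: -1960x^4 + 640x^3
order-4 term: 3920x^3 - 960x^2
order-5 term: -4704x^2 + 768x
order-6 term: 3136x - 256
order-7 term: -896
the series for exp(-2D) f terminates at order 7
exp(-2D) f = 7x^7 - 102x^6 + 636x^5 - 2200x^4 + 4560x^3 - 5664x^2 + 3904x - 1152
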